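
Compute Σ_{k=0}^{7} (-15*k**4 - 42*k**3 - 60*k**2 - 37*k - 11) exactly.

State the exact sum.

Σ = -112592

The ratio is (15*k**4 + 102*k**3 + 276*k**2 + 343*k + 165)/(15*k**4 + 42*k**3 + 60*k**2 + 37*k + 11).
So A=1 and B=1, with C=k**4 + 14*k**3/5 + 4*k**2 + 37*k/15 + 11/15.
Key eq: (1)·f(k+1) = (1)·f(k) + (k**4 + 14*k**3/5 + 4*k**2 + 37*k/15 + 11/15).
deg f ≤ 5 (via 0,0,4).
Solving with deg f ≤ 5: f(k) = k*(3*k**4 + 3*k**3 + 4*k**2 - k + 2)/15.
So s_k = (B(k−1)f/C)·t_k = (k*(3*k**4 + 3*k**3 + 4*k**2 - k + 2)/(15*k**4 + 42*k**3 + 60*k**2 + 37*k + 11))·t_k = k*(-3*k**4 - 3*k**3 - 4*k**2 + k - 2).
Verify: -15*k**4 - 42*k**3 - 60*k**2 - 37*k - 11 matches t_k.
Evaluate s at k=8 and k=0: -112592 and 0; difference -112592.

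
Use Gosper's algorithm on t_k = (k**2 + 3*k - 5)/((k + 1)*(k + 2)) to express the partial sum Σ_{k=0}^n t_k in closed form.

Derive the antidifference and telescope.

t_(k+1)/t_k = (k + 1)*(3*k + (k + 1)**2 - 2)/((k + 3)*(k**2 + 3*k - 5)).
A = k + 1, B = k + 3, C = k**2 + 3*k - 5.
Solve (k + 1)·f(k+1) − (k + 2)·f(k) = k**2 + 3*k - 5.
Bound: deg f ≤ 2.
Solve for f: f(k) = k*(k - 6) (degree 2 ≤ 2).
Get s_k = R·t_k = k*(k - 6)/(k + 1) with R(k) = B(k−1)f(k)/C(k) = k*(k - 6)*(k + 2)/(k**2 + 3*k - 5).
s_(k+1) − s_k = (k**2 + 3*k - 5)/(k**2 + 3*k + 2) = t_k.
Evaluate: s_(n+1) = (n**2 - 4*n - 5)/(n + 2); subtract s_(0) = 0 ⇒ S(n) = (n**2 - 4*n - 5)/(n + 2).

S(n) = (n**2 - 4*n - 5)/(n + 2)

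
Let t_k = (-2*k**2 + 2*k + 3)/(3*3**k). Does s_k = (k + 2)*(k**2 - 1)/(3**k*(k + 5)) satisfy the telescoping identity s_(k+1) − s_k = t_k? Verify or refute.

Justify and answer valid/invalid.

s_(k+1) = (k + 3)*((k + 1)**2 - 1)/(3*3**k*(k + 6))
s_(k+1) − s_k = 2*3**(-k - 1)*(-k**4 - 7*k**3 - k**2 + 27*k + 18)/(k**2 + 11*k + 30)
(s_(k+1) − s_k) − t_k = (2*k**3 + 11*k**2 - 13*k - 18)/(3**k*(k**2 + 11*k + 30))

Invalid: residual (2*k**3 + 11*k**2 - 13*k - 18)/(3**k*(k**2 + 11*k + 30)) ≠ 0.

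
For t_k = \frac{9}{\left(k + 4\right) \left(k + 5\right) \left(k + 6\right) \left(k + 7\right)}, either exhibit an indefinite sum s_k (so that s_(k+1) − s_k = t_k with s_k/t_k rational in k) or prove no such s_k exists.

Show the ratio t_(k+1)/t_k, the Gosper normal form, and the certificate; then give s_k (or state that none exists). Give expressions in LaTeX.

s_k = \frac{k \left(k^{2} + 15 k + 74\right)}{40 \left(k + 4\right) \left(k + 5\right) \left(k + 6\right)}

t_(k+1)/t_k = (k + 4)/(k + 8).
Factor: A=k + 4; B=k + 8; C=1.
Set up (k + 4)·f(k+1) − (k + 7)·f(k) − (1) = 0.
From deg A=1, deg B=1, deg C=0: d=3.
A polynomial solution: f(k) = k*(k**2 + 15*k + 74)/360.
Certificate R = B(k−1)f/C = k*(k + 7)*(k**2 + 15*k + 74)/360 gives s_k = k*(k**2 + 15*k + 74)/(40*(k + 4)*(k + 5)*(k + 6)).
Check: Δs_k = 9/(k**4 + 22*k**3 + 179*k**2 + 638*k + 840). ✓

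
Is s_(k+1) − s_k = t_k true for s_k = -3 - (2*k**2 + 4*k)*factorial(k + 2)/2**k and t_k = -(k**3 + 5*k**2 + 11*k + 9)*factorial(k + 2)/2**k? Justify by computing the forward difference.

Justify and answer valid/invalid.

s_(k+1) = -2**(-k - 1)*(4*k + 2*(k + 1)**2 + 4)*factorial(k + 3) - 3
s_(k+1) − s_k = -(k**3 + 5*k**2 + 11*k + 9)*factorial(k + 2)/2**k
(s_(k+1) − s_k) − t_k = 0

Valid: the claim telescopes to t_k.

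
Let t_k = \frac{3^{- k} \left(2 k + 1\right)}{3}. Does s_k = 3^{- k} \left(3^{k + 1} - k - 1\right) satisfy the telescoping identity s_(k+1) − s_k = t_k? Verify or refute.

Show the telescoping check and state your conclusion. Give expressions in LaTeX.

Valid — Δs_k = t_k.

s_(k+1) = (9*3**k - k - 2)/(3*3**k)
s_(k+1) − s_k = (2*k + 1)/(3*3**k)
(s_(k+1) − s_k) − t_k = 0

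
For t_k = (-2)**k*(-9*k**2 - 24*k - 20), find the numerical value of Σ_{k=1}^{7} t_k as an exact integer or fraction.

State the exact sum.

Step 1: r(k) = 2*(-9*k**2 - 42*k - 53)/(9*k**2 + 24*k + 20).
A = -2, B = 1, C = k**2 + 8*k/3 + 20/9.
Key eq: (-2)·f(k+1) = (1)·f(k) + (k**2 + 8*k/3 + 20/9).
d = 2 from the (0,0,2) case.
Solving with deg f ≤ 2: f(k) = -(3*k**2 + 4*k + 2)/9.
Get s_k = R·t_k = (-2)**k*(3*k**2 + 4*k + 2) with R(k) = B(k−1)f(k)/C(k) = -(3*k**2 + 4*k + 2)/(9*k**2 + 24*k + 20).
Check: Δs_k = (-2)**k*(-9*k**2 - 24*k - 20). ✓
Σ_(k=1)^(7) t_k = s_(8) − s_(1) = 57856 − (-18) = 57874.

Σ = 57874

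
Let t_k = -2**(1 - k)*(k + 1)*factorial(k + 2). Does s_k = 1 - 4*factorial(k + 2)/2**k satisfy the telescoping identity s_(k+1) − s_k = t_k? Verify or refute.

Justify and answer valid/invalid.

Valid — Δs_k = t_k.

s_(k+1) = -4*2**(-k - 1)*factorial(k + 3) + 1
s_(k+1) − s_k = -2**(1 - k)*(k + 1)*factorial(k + 2)
(s_(k+1) − s_k) − t_k = 0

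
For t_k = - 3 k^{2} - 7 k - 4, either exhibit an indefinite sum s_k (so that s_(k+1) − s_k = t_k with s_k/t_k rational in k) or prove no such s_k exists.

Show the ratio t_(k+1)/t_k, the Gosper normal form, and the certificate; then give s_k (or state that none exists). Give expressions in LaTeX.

Step 1: r(k) = (3*k**2 + 13*k + 14)/(3*k**2 + 7*k + 4).
Factor: A=1; B=1; C=k**2 + 7*k/3 + 4/3.
Key eq: (1)·f(k+1) = (1)·f(k) + (k**2 + 7*k/3 + 4/3).
deg f ≤ 3 (via 0,0,2).
Solving with deg f ≤ 3: f(k) = k*(k + 1)**2/3.
Certificate R = B(k−1)f/C = k*(k + 1)/(3*k + 4) gives s_k = k*(-k**2 - 2*k - 1).
Δs = -3*k**2 - 7*k - 4, as required.

s_k = k \left(- k^{2} - 2 k - 1\right)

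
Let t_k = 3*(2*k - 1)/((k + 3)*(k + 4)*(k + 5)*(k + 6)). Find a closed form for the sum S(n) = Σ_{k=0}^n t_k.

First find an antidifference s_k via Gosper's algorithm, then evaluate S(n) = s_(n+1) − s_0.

S(n) = (n**3 + 15*n**2 - 16*n - 30)/(30*(n**3 + 15*n**2 + 74*n + 120))

Step 1: r(k) = (k + 3)*(2*k + 1)/((k + 7)*(2*k - 1)).
A = k + 3, B = k + 7, C = k - 1/2.
Need (k + 3)·f(k+1) − (k + 6)·f(k) = k - 1/2.
Degrees (1,1,1) ⇒ d ≤ 3.
A polynomial solution: f(k) = k*(k**2 + 12*k - 43)/180.
Then R = B(k−1)f/C = k*(k + 6)*(k**2 + 12*k - 43)/(90*(2*k - 1)), so s_k = R(k)·t_k = k*(k**2 + 12*k - 43)/(30*(k + 3)*(k + 4)*(k + 5)).
Δs = 3*(2*k - 1)/(k**4 + 18*k**3 + 119*k**2 + 342*k + 360), as required.
Evaluate: s_(n+1) = (n**3 + 15*n**2 - 16*n - 30)/(30*(n**3 + 15*n**2 + 74*n + 120)); subtract s_(0) = 0 ⇒ S(n) = (n**3 + 15*n**2 - 16*n - 30)/(30*(n**3 + 15*n**2 + 74*n + 120)).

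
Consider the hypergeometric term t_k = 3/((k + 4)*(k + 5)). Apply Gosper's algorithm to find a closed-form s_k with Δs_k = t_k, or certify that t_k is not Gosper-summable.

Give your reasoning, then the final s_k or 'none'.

s_k = 3*k/(4*(k + 4))

r(k) = (k + 4)/(k + 6) after simplifying.
Take A(k)=k + 4, B(k)=k + 6, C(k)=1.
Solve (k + 4)·f(k+1) − (k + 5)·f(k) = 1.
d = 1 from the (1,1,0) case.
A polynomial solution: f(k) = k/4.
Certificate R = B(k−1)f/C = k*(k + 5)/4 gives s_k = 3*k/(4*(k + 4)).
Δs = 3/(k**2 + 9*k + 20), as required.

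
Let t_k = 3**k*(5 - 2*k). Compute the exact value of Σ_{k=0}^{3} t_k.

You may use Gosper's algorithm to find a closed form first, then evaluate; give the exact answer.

Ratio r(k) = 3*(2*k - 3)/(2*k - 5).
So A=3 and B=1, with C=k - 5/2.
Solve (3)·f(k+1) − (1)·f(k) = k - 5/2.
Degrees (0,0,1) ⇒ d ≤ 1.
Match coefficients ⇒ f(k) = (k - 4)/2.
R(k) = B(k−1)·f(k)/C(k) = (k - 4)/(2*k - 5); s_k = R·t_k = 3**k*(4 - k).
s_(k+1) − s_k = 3**k*(5 - 2*k) = t_k.
Sum = s_(4) − s_(0); s_(4) = 0, s_(0) = 4 ⇒ -4.

Σ = -4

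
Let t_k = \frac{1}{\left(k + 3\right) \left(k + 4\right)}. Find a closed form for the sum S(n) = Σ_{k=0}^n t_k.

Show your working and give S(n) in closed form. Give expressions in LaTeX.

Compute t_(k+1)/t_k: get (k + 3)/(k + 5).
Factor: A=k + 3; B=k + 5; C=1.
Solve (k + 3)·f(k+1) − (k + 4)·f(k) = 1.
deg f ≤ 1 (via 1,1,0).
Solve for f: f(k) = k/3 (degree 1 ≤ 1).
R(k) = B(k−1)·f(k)/C(k) = k*(k + 4)/3; s_k = R·t_k = k/(3*(k + 3)).
Verify: 1/(k**2 + 7*k + 12) matches t_k.
Telescope: S(n) = s_(n+1) − s_(0) = (n + 1)/(3*(n + 4)) − (0) = (n + 1)/(3*(n + 4)).

S(n) = \frac{n + 1}{3 \left(n + 4\right)}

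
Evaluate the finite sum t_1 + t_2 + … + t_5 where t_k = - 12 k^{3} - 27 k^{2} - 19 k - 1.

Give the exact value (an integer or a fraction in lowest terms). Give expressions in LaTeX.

Σ = -4475

Ratio r(k) = (12*k**3 + 63*k**2 + 109*k + 59)/(12*k**3 + 27*k**2 + 19*k + 1).
Gosper form: A/B · C(k+1)/C(k) with A=1, B=1, C=k**3 + 9*k**2/4 + 19*k/12 + 1/12.
Set up (1)·f(k+1) − (1)·f(k) − (k**3 + 9*k**2/4 + 19*k/12 + 1/12) = 0.
From deg A=0, deg B=0, deg C=3: d=4.
A polynomial solution: f(k) = k*(3*k**3 + 3*k**2 - k - 4)/12.
Certificate R = B(k−1)f/C = k*(3*k**3 + 3*k**2 - k - 4)/(12*k**3 + 27*k**2 + 19*k + 1) gives s_k = k*(-3*k**3 - 3*k**2 + k + 4).
Check: Δs_k = -12*k**3 - 27*k**2 - 19*k - 1. ✓
Telescoping: Σ = s_(6) − s_(1) = -4476 − (-1) = -4475.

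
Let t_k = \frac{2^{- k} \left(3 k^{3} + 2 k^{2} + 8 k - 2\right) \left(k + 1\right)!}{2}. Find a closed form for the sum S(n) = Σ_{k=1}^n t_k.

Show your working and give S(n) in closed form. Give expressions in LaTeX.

S(n) = 2^{- n - 1} \left(2^{n + 3} + 3 n^{4} n! + 11 n^{3} n! + 8 n^{2} n! - 8 n n! - 8 n!\right)

Step 1: r(k) = (3*k**4 + 17*k**3 + 43*k**2 + 53*k + 22)/(2*(3*k**3 + 2*k**2 + 8*k - 2)).
So A=k/2 + 1 and B=1, with C=k**3 + 2*k**2/3 + 8*k/3 - 2/3.
Set up (k/2 + 1)·f(k+1) − (1)·f(k) − (k**3 + 2*k**2/3 + 8*k/3 - 2/3) = 0.
d = 2 from the (1,0,3) case.
A polynomial solution: f(k) = 2*(3*k**2 - 4*k - 3)/3.
Certificate R = B(k−1)f/C = 2*(3*k**2 - 4*k - 3)/(3*k**3 + 2*k**2 + 8*k - 2) gives s_k = (3*k**2 - 4*k - 3)*factorial(k + 1)/2**k.
Check: Δs_k = (3*k**3 + 2*k**2 + 8*k - 2)*factorial(k + 1)/(2*2**k). ✓
Evaluate: s_(n+1) = 2**(-n - 1)*(3*n**2 + 2*n - 4)*factorial(n + 2); subtract s_(1) = -4 ⇒ S(n) = 2**(-n - 1)*(2**(n + 3) + 3*n**4*factorial(n) + 11*n**3*factorial(n) + 8*n**2*factorial(n) - 8*n*factorial(n) - 8*factorial(n)).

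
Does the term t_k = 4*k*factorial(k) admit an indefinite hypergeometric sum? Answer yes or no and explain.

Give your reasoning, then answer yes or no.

Compute t_(k+1)/t_k: get (k + 1)**2/k.
Take A(k)=k + 1, B(k)=1, C(k)=k.
Need (k + 1)·f(k+1) − (1)·f(k) = k.
Degrees (1,0,1) ⇒ d ≤ 0.
A polynomial solution: f(k) = 1.
So s_k = (B(k−1)f/C)·t_k = (1/k)·t_k = 4*factorial(k).
Check: Δs_k = 4*k*factorial(k). ✓

Yes. s_k = 4*factorial(k).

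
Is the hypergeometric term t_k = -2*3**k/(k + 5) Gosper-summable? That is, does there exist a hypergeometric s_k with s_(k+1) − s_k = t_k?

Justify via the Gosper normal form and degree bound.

t_(k+1)/t_k = 3*(k + 5)/(k + 6).
Normal form (A,B,C) = (3*k + 15, k + 6, 1).
Set up (3*k + 15)·f(k+1) − (k + 5)·f(k) − (1) = 0.
d = -1 from the (1,1,0) case.
deg f ≤ -1 is impossible — no certificate.

No. Not Gosper-summable.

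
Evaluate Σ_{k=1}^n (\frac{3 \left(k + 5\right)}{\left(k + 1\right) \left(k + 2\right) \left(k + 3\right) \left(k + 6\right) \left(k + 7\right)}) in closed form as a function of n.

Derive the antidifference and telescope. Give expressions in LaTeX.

S(n) = \frac{n \left(n^{2} + 12 n + 41\right)}{42 \left(n^{3} + 12 n^{2} + 41 n + 42\right)}

Step 1: r(k) = (k + 1)*(k + 6)**2/((k + 4)*(k + 5)*(k + 8)).
So A=k + 1 and B=k + 8, with C=k**3 + 14*k**2 + 65*k + 100.
Need (k + 1)·f(k+1) − (k + 7)·f(k) = k**3 + 14*k**2 + 65*k + 100.
deg f ≤ 6 (via 1,1,3).
Coefficient equations give f(k) = k*(k + 3)*(k + 4)**2*(k + 5)**2/36.
Then R = B(k−1)f/C = k*(k + 3)*(k + 4)*(k + 7)/36, so s_k = R(k)·t_k = k*(k**2 + 9*k + 20)/(12*(k**3 + 9*k**2 + 20*k + 12)).
Verify: 3*(k + 5)/(k**5 + 19*k**4 + 131*k**3 + 401*k**2 + 540*k + 252) matches t_k.
Σ_(k=1)^n t_k = s_(n+1) − s_(1) = ((n**3 + 12*n**2 + 41*n + 30)/(12*(n**3 + 12*n**2 + 41*n + 42))) − (5/84), i.e. n*(n**2 + 12*n + 41)/(42*(n**3 + 12*n**2 + 41*n + 42)).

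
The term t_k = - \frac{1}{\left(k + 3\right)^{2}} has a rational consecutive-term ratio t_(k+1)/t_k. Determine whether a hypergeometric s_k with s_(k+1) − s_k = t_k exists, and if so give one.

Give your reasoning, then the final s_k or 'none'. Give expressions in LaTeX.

Step 1: r(k) = (k + 3)**2/(k + 4)**2.
A = k**2 + 6*k + 9, B = k**2 + 8*k + 16, C = 1.
Need (k**2 + 6*k + 9)·f(k+1) − (k**2 + 6*k + 9)·f(k) = 1.
From deg A=2, deg B=2, deg C=0: d=0.
f = c0 ⇒ A·f(k+1) − B(k−1)·f(k) − C = -1. The system {-1 = 0} is inconsistent; no antidifference.

no hypergeometric antidifference exists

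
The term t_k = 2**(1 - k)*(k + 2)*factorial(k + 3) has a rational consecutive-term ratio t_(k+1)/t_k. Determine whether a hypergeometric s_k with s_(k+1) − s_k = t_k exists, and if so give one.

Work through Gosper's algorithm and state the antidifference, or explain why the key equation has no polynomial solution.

Compute t_(k+1)/t_k: get (k + 3)*(k + 4)/(2*(k + 2)).
So A=k/2 + 2 and B=1, with C=k + 2.
Solve (k/2 + 2)·f(k+1) − (1)·f(k) = k + 2.
Degrees (1,0,1) ⇒ d ≤ 0.
Solving with deg f ≤ 0: f(k) = 2.
R(k) = B(k−1)·f(k)/C(k) = 2/(k + 2); s_k = R·t_k = 2**(2 - k)*factorial(k + 3).
Check: Δs_k = 2**(1 - k)*(k + 2)*factorial(k + 3). ✓

s_k = 2**(2 - k)*factorial(k + 3)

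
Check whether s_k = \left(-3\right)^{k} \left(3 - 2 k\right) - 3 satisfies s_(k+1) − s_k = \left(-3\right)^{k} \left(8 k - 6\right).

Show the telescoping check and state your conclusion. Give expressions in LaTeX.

valid; difference matches t_k

s_(k+1) = 3*(-3)**k*(2*k - 1) - 3
s_(k+1) − s_k = (-3)**k*(8*k - 6)
(s_(k+1) − s_k) − t_k = 0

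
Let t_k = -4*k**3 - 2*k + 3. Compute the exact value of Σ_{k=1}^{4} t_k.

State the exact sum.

Σ = -408

Ratio r(k) = (2*k + 4*(k + 1)**3 - 1)/(4*k**3 + 2*k - 3).
A = 1, B = 1, C = k**3 + k/2 - 3/4.
Need (1)·f(k+1) − (1)·f(k) = k**3 + k/2 - 3/4.
deg f ≤ 4 (via 0,0,3).
Solving with deg f ≤ 4: f(k) = k*(k - 2)*(k**2 + 2)/4.
R(k) = B(k−1)·f(k)/C(k) = k*(k - 2)*(k**2 + 2)/(4*k**3 + 2*k - 3); s_k = R·t_k = k*(-k**3 + 2*k**2 - 2*k + 4).
Δs = -4*k**3 - 2*k + 3, as required.
Evaluate s at k=5 and k=1: -405 and 3; difference -408.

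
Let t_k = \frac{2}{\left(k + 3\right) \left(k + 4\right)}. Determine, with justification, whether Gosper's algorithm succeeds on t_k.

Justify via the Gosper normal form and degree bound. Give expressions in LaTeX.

Yes. s_k = \frac{2 k}{3 \left(k + 3\right)}.

Ratio r(k) = (k + 3)/(k + 5).
A = k + 3, B = k + 5, C = 1.
Need (k + 3)·f(k+1) − (k + 4)·f(k) = 1.
deg f ≤ 1 (via 1,1,0).
Solve for f: f(k) = k/3 (degree 1 ≤ 1).
Get s_k = R·t_k = 2*k/(3*(k + 3)) with R(k) = B(k−1)f(k)/C(k) = k*(k + 4)/3.
s_(k+1) − s_k = 2/(k**2 + 7*k + 12) = t_k.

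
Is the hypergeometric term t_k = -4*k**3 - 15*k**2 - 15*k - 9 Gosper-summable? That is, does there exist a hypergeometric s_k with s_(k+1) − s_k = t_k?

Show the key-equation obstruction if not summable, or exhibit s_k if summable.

Step 1: r(k) = (4*k**3 + 27*k**2 + 57*k + 43)/(4*k**3 + 15*k**2 + 15*k + 9).
Factor: A=1; B=1; C=k**3 + 15*k**2/4 + 15*k/4 + 9/4.
Solve (1)·f(k+1) − (1)·f(k) = k**3 + 15*k**2/4 + 15*k/4 + 9/4.
deg f ≤ 4 (via 0,0,3).
Match coefficients ⇒ f(k) = k*(k**3 + 3*k**2 + k + 4)/4.
So s_k = (B(k−1)f/C)·t_k = (k*(k**3 + 3*k**2 + k + 4)/(4*k**3 + 15*k**2 + 15*k + 9))·t_k = k*(-k**3 - 3*k**2 - k - 4).
Verify: -4*k**3 - 15*k**2 - 15*k - 9 matches t_k.

Yes. s_k = k*(-k**3 - 3*k**2 - k - 4).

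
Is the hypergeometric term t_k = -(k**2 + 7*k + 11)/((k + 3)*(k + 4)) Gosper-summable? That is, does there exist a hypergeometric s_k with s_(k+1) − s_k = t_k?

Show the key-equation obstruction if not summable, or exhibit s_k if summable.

Yes. s_k = k*(-3*k - 8)/(3*(k + 3)).

r(k) = (k + 3)*(7*k + (k + 1)**2 + 18)/((k + 5)*(k**2 + 7*k + 11)) after simplifying.
A = k + 3, B = k + 5, C = k**2 + 7*k + 11.
Need (k + 3)·f(k+1) − (k + 4)·f(k) = k**2 + 7*k + 11.
deg f ≤ 2 (via 1,1,2).
Match coefficients ⇒ f(k) = k*(3*k + 8)/3.
So s_k = (B(k−1)f/C)·t_k = (k*(k + 4)*(3*k + 8)/(3*(k**2 + 7*k + 11)))·t_k = k*(-3*k - 8)/(3*(k + 3)).
Check: Δs_k = (-k**2 - 7*k - 11)/(k**2 + 7*k + 12). ✓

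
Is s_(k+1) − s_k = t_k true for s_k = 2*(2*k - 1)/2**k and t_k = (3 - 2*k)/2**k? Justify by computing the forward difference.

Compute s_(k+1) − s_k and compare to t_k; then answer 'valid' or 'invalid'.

Valid — Δs_k = t_k.

s_(k+1) = (2*k + 1)/2**k
s_(k+1) − s_k = (3 - 2*k)/2**k
(s_(k+1) − s_k) − t_k = 0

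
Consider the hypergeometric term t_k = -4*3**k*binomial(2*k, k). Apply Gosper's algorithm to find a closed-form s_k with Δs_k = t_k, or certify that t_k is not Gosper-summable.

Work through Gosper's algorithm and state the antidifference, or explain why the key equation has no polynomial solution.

Step 1: r(k) = 6*(2*k + 1)/(k + 1).
Normal form (A,B,C) = (12*k + 6, k + 1, 1).
Need (12*k + 6)·f(k+1) − (k)·f(k) = 1.
Bound: deg f ≤ -1.
Negative degree bound (-1): no f exists, t_k not Gosper-summable.

no hypergeometric antidifference exists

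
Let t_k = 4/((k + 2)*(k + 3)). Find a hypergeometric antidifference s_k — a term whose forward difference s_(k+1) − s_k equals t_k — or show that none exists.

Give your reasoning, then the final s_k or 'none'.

s_k = 2*k/(k + 2)

t_(k+1)/t_k = (k + 2)/(k + 4).
Gosper form: A/B · C(k+1)/C(k) with A=k + 2, B=k + 4, C=1.
Solve (k + 2)·f(k+1) − (k + 3)·f(k) = 1.
deg f ≤ 1 (via 1,1,0).
A polynomial solution: f(k) = k/2.
Certificate R = B(k−1)f/C = k*(k + 3)/2 gives s_k = 2*k/(k + 2).
Δs = 4/(k**2 + 5*k + 6), as required.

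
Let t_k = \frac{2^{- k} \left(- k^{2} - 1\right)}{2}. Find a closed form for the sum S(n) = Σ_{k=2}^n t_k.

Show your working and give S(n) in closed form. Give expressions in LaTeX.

r(k) = ((k + 1)**2 + 1)/(2*(k**2 + 1)) after simplifying.
Gosper form: A/B · C(k+1)/C(k) with A=1/2, B=1, C=k**2 + 1.
Set up (1/2)·f(k+1) − (1)·f(k) − (k**2 + 1) = 0.
deg f ≤ 2 (via 0,0,2).
Solve for f: f(k) = -2*(k**2 + 2*k + 4) (degree 2 ≤ 2).
R(k) = B(k−1)·f(k)/C(k) = -2*(k**2 + 2*k + 4)/(k**2 + 1); s_k = R·t_k = (k**2 + 2*k + 4)/2**k.
Verify: (-k**2 - 1)/(2*2**k) matches t_k.
s_(n+1) = 2**(-n - 1)*(n**2 + 4*n + 7) and s_(2) = 3, so S(n) = (-6*2**n + n**2 + 4*n + 7)/(2*2**n).

S(n) = \frac{2^{- n} \left(- 6 \cdot 2^{n} + n^{2} + 4 n + 7\right)}{2}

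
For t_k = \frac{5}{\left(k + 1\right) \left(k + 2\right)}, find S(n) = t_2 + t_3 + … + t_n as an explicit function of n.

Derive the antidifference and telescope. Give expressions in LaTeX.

S(n) = \frac{5 \left(n - 1\right)}{3 \left(n + 2\right)}

Ratio r(k) = (k + 1)/(k + 3).
Factor: A=k + 1; B=k + 3; C=1.
Need (k + 1)·f(k+1) − (k + 2)·f(k) = 1.
Bound: deg f ≤ 1.
Solve for f: f(k) = k (degree 1 ≤ 1).
Get s_k = R·t_k = 5*k/(k + 1) with R(k) = B(k−1)f(k)/C(k) = k*(k + 2).
Δs = 5/(k**2 + 3*k + 2), as required.
s_(n+1) = 5*(n + 1)/(n + 2) and s_(2) = 10/3, so S(n) = 5*(n - 1)/(3*(n + 2)).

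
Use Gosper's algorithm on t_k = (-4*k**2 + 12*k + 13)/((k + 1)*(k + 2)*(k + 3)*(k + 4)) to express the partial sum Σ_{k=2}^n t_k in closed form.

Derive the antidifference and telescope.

S(n) = (-13*n**3 + 123*n**2 + 142*n - 252)/(60*(n**3 + 9*n**2 + 26*n + 24))

Compute t_(k+1)/t_k: get (4*k**3 - 25*k - 21)/(4*k**3 + 8*k**2 - 73*k - 65).
Factor: A=k + 1; B=k + 5; C=k**2 - 3*k - 13/4.
Key eq: (k + 1)·f(k+1) = (k + 4)·f(k) + (k**2 - 3*k - 13/4).
Bound: deg f ≤ 3.
Solve for f: f(k) = -k*(k**2 + 14*k + 11)/8 (degree 3 ≤ 3).
R(k) = B(k−1)·f(k)/C(k) = -k*(k + 4)*(k**2 + 14*k + 11)/(2*(4*k**2 - 12*k - 13)); s_k = R·t_k = k*(k**2 + 14*k + 11)/(2*(k + 1)*(k + 2)*(k + 3)).
Verify: (-4*k**2 + 12*k + 13)/(k**4 + 10*k**3 + 35*k**2 + 50*k + 24) matches t_k.
Telescope: S(n) = s_(n+1) − s_(2) = (n**3 + 17*n**2 + 42*n + 26)/(2*(n**3 + 9*n**2 + 26*n + 24)) − (43/60) = (-13*n**3 + 123*n**2 + 142*n - 252)/(60*(n**3 + 9*n**2 + 26*n + 24)).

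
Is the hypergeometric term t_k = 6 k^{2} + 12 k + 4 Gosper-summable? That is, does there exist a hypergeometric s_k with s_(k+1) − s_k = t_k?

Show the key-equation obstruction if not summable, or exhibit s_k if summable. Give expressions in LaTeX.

Yes. s_k = k \left(2 k^{2} + 3 k - 1\right).

r(k) = (3*k**2 + 12*k + 11)/(3*k**2 + 6*k + 2) after simplifying.
Take A(k)=1, B(k)=1, C(k)=k**2 + 2*k + 2/3.
f must satisfy (1)·f(k+1) − (1)·f(k) = k**2 + 2*k + 2/3.
deg f ≤ 3 (via 0,0,2).
Solving with deg f ≤ 3: f(k) = k*(2*k**2 + 3*k - 1)/6.
Then R = B(k−1)f/C = k*(2*k**2 + 3*k - 1)/(2*(3*k**2 + 6*k + 2)), so s_k = R(k)·t_k = k*(2*k**2 + 3*k - 1).
Check: Δs_k = 6*k**2 + 12*k + 4. ✓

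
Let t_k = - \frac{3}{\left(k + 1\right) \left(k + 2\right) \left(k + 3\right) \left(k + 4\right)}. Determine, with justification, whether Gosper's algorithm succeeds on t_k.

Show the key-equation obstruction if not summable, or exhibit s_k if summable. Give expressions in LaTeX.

Ratio r(k) = (k + 1)/(k + 5).
Factor: A=k + 1; B=k + 5; C=1.
Solve (k + 1)·f(k+1) − (k + 4)·f(k) = 1.
Degrees (1,1,0) ⇒ d ≤ 3.
Solving with deg f ≤ 3: f(k) = k*(k**2 + 6*k + 11)/18.
Get s_k = R·t_k = k*(-k**2 - 6*k - 11)/(6*(k + 1)*(k + 2)*(k + 3)) with R(k) = B(k−1)f(k)/C(k) = k*(k + 4)*(k**2 + 6*k + 11)/18.
s_(k+1) − s_k = -3/(k**4 + 10*k**3 + 35*k**2 + 50*k + 24) = t_k.

Yes. s_k = \frac{k \left(- k^{2} - 6 k - 11\right)}{6 \left(k + 1\right) \left(k + 2\right) \left(k + 3\right)}.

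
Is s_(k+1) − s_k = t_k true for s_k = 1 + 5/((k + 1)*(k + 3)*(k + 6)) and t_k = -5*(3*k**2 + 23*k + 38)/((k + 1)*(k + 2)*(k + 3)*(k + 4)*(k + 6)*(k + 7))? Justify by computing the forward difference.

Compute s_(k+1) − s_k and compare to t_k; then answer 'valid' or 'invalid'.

Valid: the claim telescopes to t_k.

s_(k+1) = 1 + 5/((k + 2)*(k + 4)*(k + 7))
s_(k+1) − s_k = 5/((k + 2)*(k + 4)*(k + 7)) - 5/((k + 1)*(k + 3)*(k + 6))
(s_(k+1) − s_k) − t_k = 0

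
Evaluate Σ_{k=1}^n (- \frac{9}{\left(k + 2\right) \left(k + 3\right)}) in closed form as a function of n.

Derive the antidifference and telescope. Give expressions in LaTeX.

The ratio is (k + 2)/(k + 4).
Normal form (A,B,C) = (k + 2, k + 4, 1).
f must satisfy (k + 2)·f(k+1) − (k + 3)·f(k) = 1.
Bound: deg f ≤ 1.
Solve for f: f(k) = k/2 (degree 1 ≤ 1).
R(k) = B(k−1)·f(k)/C(k) = k*(k + 3)/2; s_k = R·t_k = -9*k/(2*k + 4).
s_(k+1) − s_k = -9/(k**2 + 5*k + 6) = t_k.
Evaluate: s_(n+1) = 9*(-n - 1)/(2*(n + 3)); subtract s_(1) = -3/2 ⇒ S(n) = -3*n/(n + 3).

S(n) = - \frac{3 n}{n + 3}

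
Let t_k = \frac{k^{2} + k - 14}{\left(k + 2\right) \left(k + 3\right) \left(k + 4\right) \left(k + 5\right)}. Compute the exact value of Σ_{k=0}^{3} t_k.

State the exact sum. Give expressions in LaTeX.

t_(k+1)/t_k = (k + 2)*(k + (k + 1)**2 - 13)/((k + 6)*(k**2 + k - 14)).
Take A(k)=k + 2, B(k)=k + 6, C(k)=k**2 + k - 14.
f must satisfy (k + 2)·f(k+1) − (k + 5)·f(k) = k**2 + k - 14.
deg f ≤ 3 (via 1,1,2).
Coefficient equations give f(k) = -k*(k**2 + 21*k + 62)/12.
Certificate R = B(k−1)f/C = -k*(k + 5)*(k**2 + 21*k + 62)/(12*(k**2 + k - 14)) gives s_k = k*(-k**2 - 21*k - 62)/(12*(k + 2)*(k + 3)*(k + 4)).
s_(k+1) − s_k = (k**2 + k - 14)/(k**4 + 14*k**3 + 71*k**2 + 154*k + 120) = t_k.
Sum = s_(4) − s_(0); s_(4) = -9/56, s_(0) = 0 ⇒ -9/56.

Σ = -9/56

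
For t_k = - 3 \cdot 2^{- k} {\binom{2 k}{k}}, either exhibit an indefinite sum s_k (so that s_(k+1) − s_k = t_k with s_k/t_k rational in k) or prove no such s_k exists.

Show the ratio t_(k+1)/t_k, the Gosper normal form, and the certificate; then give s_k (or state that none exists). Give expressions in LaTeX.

none (Gosper's algorithm certifies no s_k)

The ratio is (2*k + 1)/(k + 1).
Normal form (A,B,C) = (2*k + 1, k + 1, 1).
Need (2*k + 1)·f(k+1) − (k)·f(k) = 1.
Degrees (1,1,0) ⇒ d ≤ -1.
deg f ≤ -1 is impossible — no certificate.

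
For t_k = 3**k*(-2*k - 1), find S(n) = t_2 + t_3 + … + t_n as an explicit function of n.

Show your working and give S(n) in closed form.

Ratio r(k) = 3*(2*k + 3)/(2*k + 1).
A = 3, B = 1, C = k + 1/2.
Key eq: (3)·f(k+1) = (1)·f(k) + (k + 1/2).
d = 1 from the (0,0,1) case.
Solving with deg f ≤ 1: f(k) = (k - 1)/2.
R(k) = B(k−1)·f(k)/C(k) = (k - 1)/(2*k + 1); s_k = R·t_k = 3**k*(1 - k).
Check: Δs_k = 3**k*(-2*k - 1). ✓
Evaluate: s_(n+1) = -3**(n + 1)*n; subtract s_(2) = -9 ⇒ S(n) = -3*3**n*n + 9.

S(n) = -3*3**n*n + 9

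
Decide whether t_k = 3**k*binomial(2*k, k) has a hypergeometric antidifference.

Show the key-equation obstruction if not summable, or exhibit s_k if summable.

Ratio r(k) = 6*(2*k + 1)/(k + 1).
Normal form (A,B,C) = (12*k + 6, k + 1, 1).
Set up (12*k + 6)·f(k+1) − (k)·f(k) − (1) = 0.
From deg A=1, deg B=1, deg C=0: d=-1.
d = -1 < 0 ⇒ no nonzero polynomial f; not summable.

No. Not Gosper-summable.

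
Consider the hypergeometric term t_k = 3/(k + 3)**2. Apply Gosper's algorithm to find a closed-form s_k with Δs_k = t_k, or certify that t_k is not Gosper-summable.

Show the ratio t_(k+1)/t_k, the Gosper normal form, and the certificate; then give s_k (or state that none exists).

none (Gosper's algorithm certifies no s_k)

The ratio is (k + 3)**2/(k + 4)**2.
Take A(k)=k**2 + 6*k + 9, B(k)=k**2 + 8*k + 16, C(k)=1.
f must satisfy (k**2 + 6*k + 9)·f(k+1) − (k**2 + 6*k + 9)·f(k) = 1.
d = 0 from the (2,2,0) case.
f = c0 ⇒ A·f(k+1) − B(k−1)·f(k) − C = -1. The system {-1 = 0} is inconsistent; no antidifference.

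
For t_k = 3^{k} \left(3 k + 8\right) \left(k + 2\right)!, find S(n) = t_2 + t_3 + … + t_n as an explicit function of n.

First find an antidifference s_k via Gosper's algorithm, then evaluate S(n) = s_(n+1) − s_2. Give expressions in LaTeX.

S(n) = 3 \cdot 3^{n} \left(n + 3\right)! - 216

Step 1: r(k) = 3*(k + 3)*(3*k + 11)/(3*k + 8).
Gosper form: A/B · C(k+1)/C(k) with A=3*k + 9, B=1, C=k + 8/3.
Need (3*k + 9)·f(k+1) − (1)·f(k) = k + 8/3.
Bound: deg f ≤ 0.
Coefficient equations give f(k) = 1/3.
R(k) = B(k−1)·f(k)/C(k) = 1/(3*k + 8); s_k = R·t_k = 3**k*factorial(k + 2).
Δs = 3**k*(3*k + 8)*factorial(k + 2), as required.
Telescope: S(n) = s_(n+1) − s_(2) = 3**(n + 1)*factorial(n + 3) − (216) = 3*3**n*factorial(n + 3) - 216.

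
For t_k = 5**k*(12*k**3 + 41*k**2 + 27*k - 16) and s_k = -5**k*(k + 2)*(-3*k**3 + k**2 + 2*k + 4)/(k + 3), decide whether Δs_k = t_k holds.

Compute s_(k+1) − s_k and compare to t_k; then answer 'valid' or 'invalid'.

s_(k+1) = 5**(k + 1)*(3*k**4 + 17*k**3 + 29*k**2 + 11*k - 12)/(k + 4)
s_(k+1) − s_k = 5**k*(12*k**5 + 113*k**4 + 384*k**3 + 514*k**2 + 145*k - 148)/(k**2 + 7*k + 12)
(s_(k+1) − s_k) − t_k = 5**k*(-12*k**4 - 74*k**3 - 151*k**2 - 67*k + 44)/(k**2 + 7*k + 12)

Invalid: residual 5**k*(-12*k**4 - 74*k**3 - 151*k**2 - 67*k + 44)/(k**2 + 7*k + 12) ≠ 0.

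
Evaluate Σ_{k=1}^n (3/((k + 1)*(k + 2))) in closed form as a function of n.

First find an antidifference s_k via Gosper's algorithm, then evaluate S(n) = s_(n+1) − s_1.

S(n) = 3*n/(2*(n + 2))

t_(k+1)/t_k = (k + 1)/(k + 3).
A = k + 1, B = k + 3, C = 1.
Solve (k + 1)·f(k+1) − (k + 2)·f(k) = 1.
Bound: deg f ≤ 1.
Coefficient equations give f(k) = k.
So s_k = (B(k−1)f/C)·t_k = (k*(k + 2))·t_k = 3*k/(k + 1).
Δs = 3/(k**2 + 3*k + 2), as required.
Evaluate: s_(n+1) = 3*(n + 1)/(n + 2); subtract s_(1) = 3/2 ⇒ S(n) = 3*n/(2*(n + 2)).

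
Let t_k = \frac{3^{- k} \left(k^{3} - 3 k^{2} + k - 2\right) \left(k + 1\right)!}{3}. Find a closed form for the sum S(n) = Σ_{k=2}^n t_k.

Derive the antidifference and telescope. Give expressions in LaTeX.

Ratio r(k) = (k + 2)*(k + (k + 1)**3 - 3*(k + 1)**2 - 1)/(3*(k**3 - 3*k**2 + k - 2)).
Take A(k)=k/3 + 2/3, B(k)=1, C(k)=k**3 - 3*k**2 + k - 2.
Key eq: (k/3 + 2/3)·f(k+1) = (1)·f(k) + (k**3 - 3*k**2 + k - 2).
Degrees (1,0,3) ⇒ d ≤ 2.
Match coefficients ⇒ f(k) = 3*(k**2 - 4*k - 4).
Then R = B(k−1)f/C = 3*(k**2 - 4*k - 4)/(k**3 - 3*k**2 + k - 2), so s_k = R(k)·t_k = (k**2 - 4*k - 4)*factorial(k + 1)/3**k.
Check: Δs_k = (k**3 - 3*k**2 + k - 2)*factorial(k + 1)/(3*3**k). ✓
s_(n+1) = 3**(-n - 1)*(n**2 - 2*n - 7)*factorial(n + 2) and s_(2) = -16/3, so S(n) = 3**(-n - 1)*(16*3**n + n**4*factorial(n) + n**3*factorial(n) - 11*n**2*factorial(n) - 25*n*factorial(n) - 14*factorial(n)).

S(n) = 3^{- n - 1} \left(16 \cdot 3^{n} + n^{4} n! + n^{3} n! - 11 n^{2} n! - 25 n n! - 14 n!\right)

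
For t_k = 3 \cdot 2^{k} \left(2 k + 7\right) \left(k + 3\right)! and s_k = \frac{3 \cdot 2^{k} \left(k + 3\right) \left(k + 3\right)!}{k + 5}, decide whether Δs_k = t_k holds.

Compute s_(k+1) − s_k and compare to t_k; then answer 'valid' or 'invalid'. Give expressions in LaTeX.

Invalid: residual - \frac{6 \cdot 2^{k} \left(2 k^{2} + 17 k + 34\right) \left(k + 3\right)!}{\left(k + 5\right) \left(k + 6\right)} ≠ 0.

s_(k+1) = 6*2**k*(k + 4)*factorial(k + 4)/(k + 6)
s_(k+1) − s_k = 3*2**k*(2*k**3 + 25*k**2 + 103*k + 142)*factorial(k + 3)/((k + 5)*(k + 6))
(s_(k+1) − s_k) − t_k = -6*2**k*(2*k**2 + 17*k + 34)*factorial(k + 3)/((k + 5)*(k + 6))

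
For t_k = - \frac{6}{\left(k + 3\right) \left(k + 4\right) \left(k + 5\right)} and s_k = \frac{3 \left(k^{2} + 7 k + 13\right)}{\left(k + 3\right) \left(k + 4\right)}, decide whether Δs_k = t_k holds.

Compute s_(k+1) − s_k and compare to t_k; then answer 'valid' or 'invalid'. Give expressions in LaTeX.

s_(k+1) = 3*(7*k + (k + 1)**2 + 20)/((k + 4)*(k + 5))
s_(k+1) − s_k = -6/(k**3 + 12*k**2 + 47*k + 60)
(s_(k+1) − s_k) − t_k = 0

valid (s_(k+1) − s_k reduces to t_k)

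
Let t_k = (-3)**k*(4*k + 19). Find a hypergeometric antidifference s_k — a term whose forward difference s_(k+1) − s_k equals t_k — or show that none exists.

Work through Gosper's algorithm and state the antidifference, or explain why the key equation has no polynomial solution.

s_k = (-3)**k*(-k - 4)

Ratio r(k) = 3*(-4*k - 23)/(4*k + 19).
A = -3, B = 1, C = k + 19/4.
Set up (-3)·f(k+1) − (1)·f(k) − (k + 19/4) = 0.
From deg A=0, deg B=0, deg C=1: d=1.
Match coefficients ⇒ f(k) = -(k + 4)/4.
R(k) = B(k−1)·f(k)/C(k) = -(k + 4)/(4*k + 19); s_k = R·t_k = (-3)**k*(-k - 4).
Verify: (-3)**k*(4*k + 19) matches t_k.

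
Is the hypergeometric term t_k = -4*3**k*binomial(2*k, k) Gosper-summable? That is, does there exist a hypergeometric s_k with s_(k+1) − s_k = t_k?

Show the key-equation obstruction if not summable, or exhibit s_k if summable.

No — negative degree bound, so no certificate f.

Compute t_(k+1)/t_k: get 6*(2*k + 1)/(k + 1).
A = 12*k + 6, B = k + 1, C = 1.
Need (12*k + 6)·f(k+1) − (k)·f(k) = 1.
d = -1 from the (1,1,0) case.
Bound -1 < 0, so the key equation has no polynomial solution.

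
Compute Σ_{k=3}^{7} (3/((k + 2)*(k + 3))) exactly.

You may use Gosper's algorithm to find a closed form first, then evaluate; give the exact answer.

Σ = 3/10

t_(k+1)/t_k = (k + 2)/(k + 4).
So A=k + 2 and B=k + 4, with C=1.
f must satisfy (k + 2)·f(k+1) − (k + 3)·f(k) = 1.
deg f ≤ 1 (via 1,1,0).
A polynomial solution: f(k) = k/2.
R(k) = B(k−1)·f(k)/C(k) = k*(k + 3)/2; s_k = R·t_k = 3*k/(2*(k + 2)).
Δs = 3/(k**2 + 5*k + 6), as required.
Σ_(k=3)^(7) t_k = s_(8) − s_(3) = 6/5 − (9/10) = 3/10.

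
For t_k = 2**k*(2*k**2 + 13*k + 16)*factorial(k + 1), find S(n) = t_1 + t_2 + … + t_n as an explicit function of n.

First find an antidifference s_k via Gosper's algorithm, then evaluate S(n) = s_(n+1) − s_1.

S(n) = 2*2**n*n*factorial(n + 2) + 10*2**n*factorial(n + 2) - 20

Step 1: r(k) = 2*(2*k**3 + 21*k**2 + 65*k + 62)/(2*k**2 + 13*k + 16).
So A=2*k + 4 and B=1, with C=k**2 + 13*k/2 + 8.
Key eq: (2*k + 4)·f(k+1) = (1)·f(k) + (k**2 + 13*k/2 + 8).
d = 1 from the (1,0,2) case.
Solving with deg f ≤ 1: f(k) = (k + 4)/2.
So s_k = (B(k−1)f/C)·t_k = ((k + 4)/(2*k**2 + 13*k + 16))·t_k = 2**k*(k + 4)*factorial(k + 1).
Verify: 2**k*(2*k**2 + 13*k + 16)*factorial(k + 1) matches t_k.
Evaluate: s_(n+1) = 2**(n + 1)*(n + 5)*factorial(n + 2); subtract s_(1) = 20 ⇒ S(n) = 2*2**n*n*factorial(n + 2) + 10*2**n*factorial(n + 2) - 20.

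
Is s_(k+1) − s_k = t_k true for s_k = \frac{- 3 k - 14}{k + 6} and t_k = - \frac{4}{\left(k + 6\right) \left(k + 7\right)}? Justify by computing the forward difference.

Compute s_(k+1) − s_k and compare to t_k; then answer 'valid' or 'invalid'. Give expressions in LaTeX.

valid (s_(k+1) − s_k reduces to t_k)

s_(k+1) = (-3*k - 17)/(k + 7)
s_(k+1) − s_k = -4/(k**2 + 13*k + 42)
(s_(k+1) − s_k) − t_k = 0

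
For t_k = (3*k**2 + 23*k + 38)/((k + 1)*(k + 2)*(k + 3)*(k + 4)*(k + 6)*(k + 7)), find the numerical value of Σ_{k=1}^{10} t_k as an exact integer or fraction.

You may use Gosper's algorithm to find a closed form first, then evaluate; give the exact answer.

Step 1: r(k) = (k + 1)*(k + 6)*(23*k + 3*(k + 1)**2 + 61)/((k + 5)*(k + 8)*(3*k**2 + 23*k + 38)).
Factor: A=k + 1; B=k + 8; C=k**3 + 38*k**2/3 + 51*k + 190/3.
Need (k + 1)·f(k+1) − (k + 7)·f(k) = k**3 + 38*k**2/3 + 51*k + 190/3.
Bound: deg f ≤ 6.
Coefficient equations give f(k) = k*(k + 2)*(k + 4)*(k + 5)*(k**2 + 10*k + 27)/54.
Get s_k = R·t_k = k*(k**2 + 10*k + 27)/(18*(k**3 + 10*k**2 + 27*k + 18)) with R(k) = B(k−1)f(k)/C(k) = k*(k + 2)*(k + 4)*(k + 7)*(k**2 + 10*k + 27)/(18*(3*k**2 + 23*k + 38)).
Δs = (3*k**2 + 23*k + 38)/(k**6 + 23*k**5 + 207*k**4 + 925*k**3 + 2144*k**2 + 2412*k + 1008), as required.
Telescoping: Σ = s_(11) − s_(1) = 473/8568 − (19/504) = 25/1428.

Σ = 25/1428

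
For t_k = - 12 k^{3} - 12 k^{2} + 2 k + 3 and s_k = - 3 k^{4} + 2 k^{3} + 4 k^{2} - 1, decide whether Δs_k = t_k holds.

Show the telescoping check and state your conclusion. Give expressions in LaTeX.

s_(k+1) = -3*k**4 - 10*k**3 - 8*k**2 + 2*k + 2
s_(k+1) − s_k = -12*k**3 - 12*k**2 + 2*k + 3
(s_(k+1) − s_k) − t_k = 0

Valid: the claim telescopes to t_k.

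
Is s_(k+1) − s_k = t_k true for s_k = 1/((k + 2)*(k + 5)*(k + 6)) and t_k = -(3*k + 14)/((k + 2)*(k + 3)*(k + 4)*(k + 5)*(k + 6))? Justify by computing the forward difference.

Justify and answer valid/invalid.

s_(k+1) = 1/((k + 3)*(k + 6)*(k + 7))
s_(k+1) − s_k = ((k + 2)*(k + 5) - (k + 3)*(k + 7))/((k + 2)*(k + 3)*(k + 5)*(k + 6)*(k + 7))
(s_(k+1) − s_k) − t_k = 6*(2*k + 9)/(k**6 + 27*k**5 + 295*k**4 + 1665*k**3 + 5104*k**2 + 8028*k + 5040)

Invalid: residual 6*(2*k + 9)/(k**6 + 27*k**5 + 295*k**4 + 1665*k**3 + 5104*k**2 + 8028*k + 5040) ≠ 0.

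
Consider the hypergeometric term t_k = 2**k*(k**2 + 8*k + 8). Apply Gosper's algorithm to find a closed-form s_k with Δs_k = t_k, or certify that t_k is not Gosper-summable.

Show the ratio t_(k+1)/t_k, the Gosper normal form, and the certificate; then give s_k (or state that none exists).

Ratio r(k) = 2*(k**2 + 10*k + 17)/(k**2 + 8*k + 8).
So A=2 and B=1, with C=k**2 + 8*k + 8.
Need (2)·f(k+1) − (1)·f(k) = k**2 + 8*k + 8.
d = 2 from the (0,0,2) case.
A polynomial solution: f(k) = k**2 + 4*k - 2.
Then R = B(k−1)f/C = (k**2 + 4*k - 2)/(k**2 + 8*k + 8), so s_k = R(k)·t_k = 2**k*(k**2 + 4*k - 2).
Δs = 2**k*(k**2 + 8*k + 8), as required.

s_k = 2**k*(k**2 + 4*k - 2)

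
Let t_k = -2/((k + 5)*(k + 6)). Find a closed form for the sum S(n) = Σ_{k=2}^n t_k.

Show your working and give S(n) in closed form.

S(n) = 2*(1 - n)/(7*(n + 6))

r(k) = (k + 5)/(k + 7) after simplifying.
Factor: A=k + 5; B=k + 7; C=1.
Solve (k + 5)·f(k+1) − (k + 6)·f(k) = 1.
Degrees (1,1,0) ⇒ d ≤ 1.
Match coefficients ⇒ f(k) = k/5.
Then R = B(k−1)f/C = k*(k + 6)/5, so s_k = R(k)·t_k = -2*k/(5*k + 25).
s_(k+1) − s_k = -2/(k**2 + 11*k + 30) = t_k.
s_(n+1) = 2*(-n - 1)/(5*(n + 6)) and s_(2) = -4/35, so S(n) = 2*(1 - n)/(7*(n + 6)).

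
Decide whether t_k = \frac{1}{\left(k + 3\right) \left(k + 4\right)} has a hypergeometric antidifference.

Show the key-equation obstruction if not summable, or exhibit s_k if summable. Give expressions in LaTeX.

r(k) = (k + 3)/(k + 5) after simplifying.
So A=k + 3 and B=k + 5, with C=1.
Solve (k + 3)·f(k+1) − (k + 4)·f(k) = 1.
From deg A=1, deg B=1, deg C=0: d=1.
Coefficient equations give f(k) = k/3.
Certificate R = B(k−1)f/C = k*(k + 4)/3 gives s_k = k/(3*(k + 3)).
s_(k+1) − s_k = 1/(k**2 + 7*k + 12) = t_k.

Yes. s_k = \frac{k}{3 \left(k + 3\right)}.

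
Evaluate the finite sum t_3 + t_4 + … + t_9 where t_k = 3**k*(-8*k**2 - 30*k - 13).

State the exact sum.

Compute t_(k+1)/t_k: get 3*(8*k**2 + 46*k + 51)/(8*k**2 + 30*k + 13).
A = 3, B = 1, C = k**2 + 15*k/4 + 13/8.
Set up (3)·f(k+1) − (1)·f(k) − (k**2 + 15*k/4 + 13/8) = 0.
From deg A=0, deg B=0, deg C=2: d=2.
Match coefficients ⇒ f(k) = (4*k**2 + 3*k - 4)/8.
R(k) = B(k−1)·f(k)/C(k) = (4*k**2 + 3*k - 4)/((2*k + 1)*(4*k + 13)); s_k = R·t_k = 3**k*(-4*k**2 - 3*k + 4).
Verify: 3**k*(-8*k**2 - 30*k - 13) matches t_k.
Telescoping: Σ = s_(10) − s_(3) = -25154874 − (-1107) = -25153767.

Σ = -25153767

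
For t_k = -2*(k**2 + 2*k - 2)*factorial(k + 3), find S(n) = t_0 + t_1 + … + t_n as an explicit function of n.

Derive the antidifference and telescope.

Step 1: r(k) = (k + 4)*(2*k + (k + 1)**2)/(k**2 + 2*k - 2).
A = k + 4, B = 1, C = k**2 + 2*k - 2.
Need (k + 4)·f(k+1) − (1)·f(k) = k**2 + 2*k - 2.
deg f ≤ 1 (via 1,0,2).
Solve for f: f(k) = k - 2 (degree 1 ≤ 1).
R(k) = B(k−1)·f(k)/C(k) = (k - 2)/(k**2 + 2*k - 2); s_k = R·t_k = -2*(k - 2)*factorial(k + 3).
Δs = -2*(k**2 + 2*k - 2)*factorial(k + 3), as required.
Telescope: S(n) = s_(n+1) − s_(0) = -2*(n - 1)*factorial(n + 4) − (24) = -2*n*factorial(n + 4) + 2*factorial(n + 4) - 24.

S(n) = -2*n*factorial(n + 4) + 2*factorial(n + 4) - 24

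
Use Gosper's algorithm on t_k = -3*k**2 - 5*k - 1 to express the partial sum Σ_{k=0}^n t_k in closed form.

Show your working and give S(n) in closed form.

r(k) = (3*k**2 + 11*k + 9)/(3*k**2 + 5*k + 1) after simplifying.
So A=1 and B=1, with C=k**2 + 5*k/3 + 1/3.
Solve (1)·f(k+1) − (1)·f(k) = k**2 + 5*k/3 + 1/3.
Degrees (0,0,2) ⇒ d ≤ 3.
Solving with deg f ≤ 3: f(k) = k*(k**2 + k - 1)/3.
Then R = B(k−1)f/C = k*(k**2 + k - 1)/(3*k**2 + 5*k + 1), so s_k = R(k)·t_k = k*(-k**2 - k + 1).
Verify: -3*k**2 - 5*k - 1 matches t_k.
Evaluate: s_(n+1) = -n**3 - 4*n**2 - 4*n - 1; subtract s_(0) = 0 ⇒ S(n) = -n**3 - 4*n**2 - 4*n - 1.

S(n) = -n**3 - 4*n**2 - 4*n - 1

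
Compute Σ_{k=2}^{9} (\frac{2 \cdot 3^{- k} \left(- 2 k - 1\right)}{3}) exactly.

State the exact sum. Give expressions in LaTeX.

Σ = -39344/59049

r(k) = (2*k + 3)/(3*(2*k + 1)) after simplifying.
A = 1/3, B = 1, C = k + 1/2.
Solve (1/3)·f(k+1) − (1)·f(k) = k + 1/2.
Degrees (0,0,1) ⇒ d ≤ 1.
Coefficient equations give f(k) = -3*(k + 1)/2.
Certificate R = B(k−1)f/C = -3*(k + 1)/(2*k + 1) gives s_k = 2*(k + 1)/3**k.
Δs = 2*(-2*k - 1)/(3*3**k), as required.
Telescoping: Σ = s_(10) − s_(2) = 22/59049 − (2/3) = -39344/59049.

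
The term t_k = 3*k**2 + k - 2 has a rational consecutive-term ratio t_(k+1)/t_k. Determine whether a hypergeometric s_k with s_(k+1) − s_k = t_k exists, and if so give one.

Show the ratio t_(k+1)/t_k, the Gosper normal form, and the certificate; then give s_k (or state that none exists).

Step 1: r(k) = (k + 3*(k + 1)**2 - 1)/(3*k**2 + k - 2).
Gosper form: A/B · C(k+1)/C(k) with A=1, B=1, C=k**2 + k/3 - 2/3.
Set up (1)·f(k+1) − (1)·f(k) − (k**2 + k/3 - 2/3) = 0.
d = 3 from the (0,0,2) case.
Match coefficients ⇒ f(k) = k*(k - 2)*(k + 1)/3.
So s_k = (B(k−1)f/C)·t_k = (k*(k - 2)/(3*k - 2))·t_k = k*(k**2 - k - 2).
Verify: 3*k**2 + k - 2 matches t_k.

s_k = k*(k**2 - k - 2)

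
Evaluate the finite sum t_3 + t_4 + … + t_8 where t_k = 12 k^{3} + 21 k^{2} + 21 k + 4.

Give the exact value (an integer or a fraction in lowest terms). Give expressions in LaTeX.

Ratio r(k) = (12*k**3 + 57*k**2 + 99*k + 58)/(12*k**3 + 21*k**2 + 21*k + 4).
Take A(k)=1, B(k)=1, C(k)=k**3 + 7*k**2/4 + 7*k/4 + 1/3.
f must satisfy (1)·f(k+1) − (1)·f(k) = k**3 + 7*k**2/4 + 7*k/4 + 1/3.
Degrees (0,0,3) ⇒ d ≤ 4.
Coefficient equations give f(k) = k*(3*k**3 + k**2 + 3*k - 3)/12.
Certificate R = B(k−1)f/C = k*(3*k**3 + k**2 + 3*k - 3)/(12*k**3 + 21*k**2 + 21*k + 4) gives s_k = k*(3*k**3 + k**2 + 3*k - 3).
Check: Δs_k = 12*k**3 + 21*k**2 + 21*k + 4. ✓
Evaluate s at k=9 and k=3: 20628 and 288; difference 20340.

Σ = 20340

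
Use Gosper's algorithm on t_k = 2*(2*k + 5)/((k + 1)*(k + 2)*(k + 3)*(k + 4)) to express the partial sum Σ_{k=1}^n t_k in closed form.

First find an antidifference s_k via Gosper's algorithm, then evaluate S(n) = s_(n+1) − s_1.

Ratio r(k) = (k + 1)*(2*k + 7)/((k + 5)*(2*k + 5)).
So A=k + 1 and B=k + 5, with C=k + 5/2.
Solve (k + 1)·f(k+1) − (k + 4)·f(k) = k + 5/2.
Bound: deg f ≤ 3.
Coefficient equations give f(k) = k*(k + 2)*(k + 4)/6.
R(k) = B(k−1)·f(k)/C(k) = k*(k + 2)*(k + 4)**2/(3*(2*k + 5)); s_k = R·t_k = 2*k*(k + 4)/(3*(k**2 + 4*k + 3)).
Check: Δs_k = 2*(2*k + 5)/(k**4 + 10*k**3 + 35*k**2 + 50*k + 24). ✓
Σ_(k=1)^n t_k = s_(n+1) − s_(1) = (2*(n**2 + 6*n + 5)/(3*(n**2 + 6*n + 8))) − (5/12), i.e. n*(n + 6)/(4*(n**2 + 6*n + 8)).

S(n) = n*(n + 6)/(4*(n**2 + 6*n + 8))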